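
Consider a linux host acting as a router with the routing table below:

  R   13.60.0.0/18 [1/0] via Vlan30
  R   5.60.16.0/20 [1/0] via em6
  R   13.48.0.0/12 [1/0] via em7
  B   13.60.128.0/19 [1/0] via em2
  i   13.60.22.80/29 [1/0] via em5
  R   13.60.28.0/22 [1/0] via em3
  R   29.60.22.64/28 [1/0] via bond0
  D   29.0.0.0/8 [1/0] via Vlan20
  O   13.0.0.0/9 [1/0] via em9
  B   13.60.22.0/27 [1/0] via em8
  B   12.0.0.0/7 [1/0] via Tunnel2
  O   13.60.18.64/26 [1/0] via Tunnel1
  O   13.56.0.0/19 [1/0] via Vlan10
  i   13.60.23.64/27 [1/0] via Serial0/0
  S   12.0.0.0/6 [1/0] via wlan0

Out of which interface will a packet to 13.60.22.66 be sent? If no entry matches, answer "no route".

Vlan30

Routes whose prefix contains 13.60.22.66:
  12.0.0.0/6 (12.0.0.0 - 15.255.255.255) -> wlan0
  12.0.0.0/7 (12.0.0.0 - 13.255.255.255) -> Tunnel2
  13.0.0.0/9 (13.0.0.0 - 13.127.255.255) -> em9
  13.48.0.0/12 (13.48.0.0 - 13.63.255.255) -> em7
  13.60.0.0/18 (13.60.0.0 - 13.60.63.255) -> Vlan30
More-specific entries that do NOT match:
  13.60.22.80/29 (13.60.22.80 - 13.60.22.87) does not contain 13.60.22.66
  29.60.22.64/28 (29.60.22.64 - 29.60.22.79) does not contain 13.60.22.66
  13.60.22.0/27 (13.60.22.0 - 13.60.22.31) does not contain 13.60.22.66
  13.60.23.64/27 (13.60.23.64 - 13.60.23.95) does not contain 13.60.22.66
  13.60.18.64/26 (13.60.18.64 - 13.60.18.127) does not contain 13.60.22.66
  13.60.28.0/22 (13.60.28.0 - 13.60.31.255) does not contain 13.60.22.66
  5.60.16.0/20 (5.60.16.0 - 5.60.31.255) does not contain 13.60.22.66
  13.60.128.0/19 (13.60.128.0 - 13.60.159.255) does not contain 13.60.22.66
  13.56.0.0/19 (13.56.0.0 - 13.56.31.255) does not contain 13.60.22.66
Longest matching prefix is /18 -> interface Vlan30.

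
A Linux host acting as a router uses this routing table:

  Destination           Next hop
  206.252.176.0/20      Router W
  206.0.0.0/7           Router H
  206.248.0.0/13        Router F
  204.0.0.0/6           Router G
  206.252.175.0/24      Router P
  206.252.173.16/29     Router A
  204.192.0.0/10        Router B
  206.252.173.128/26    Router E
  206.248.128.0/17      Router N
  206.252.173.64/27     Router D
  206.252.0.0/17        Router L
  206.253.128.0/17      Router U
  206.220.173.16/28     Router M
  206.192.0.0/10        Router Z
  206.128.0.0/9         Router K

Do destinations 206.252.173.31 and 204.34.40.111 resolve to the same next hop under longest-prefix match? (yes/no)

206.252.173.31: longest match 206.248.0.0/13 -> Router F
204.34.40.111: longest match 204.0.0.0/6 -> Router G

no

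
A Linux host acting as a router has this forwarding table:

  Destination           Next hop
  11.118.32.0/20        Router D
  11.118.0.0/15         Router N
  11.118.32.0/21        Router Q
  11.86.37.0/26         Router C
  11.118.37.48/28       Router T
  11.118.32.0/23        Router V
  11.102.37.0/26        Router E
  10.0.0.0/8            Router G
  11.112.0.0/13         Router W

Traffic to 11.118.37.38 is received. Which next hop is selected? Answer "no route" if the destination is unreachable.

Router Q

Routes whose prefix contains 11.118.37.38:
  11.112.0.0/13 (11.112.0.0 - 11.119.255.255) -> Router W
  11.118.0.0/15 (11.118.0.0 - 11.119.255.255) -> Router N
  11.118.32.0/20 (11.118.32.0 - 11.118.47.255) -> Router D
  11.118.32.0/21 (11.118.32.0 - 11.118.39.255) -> Router Q
More-specific entries that do NOT match:
  11.118.37.48/28 (11.118.37.48 - 11.118.37.63) does not contain 11.118.37.38
  11.86.37.0/26 (11.86.37.0 - 11.86.37.63) does not contain 11.118.37.38
  11.102.37.0/26 (11.102.37.0 - 11.102.37.63) does not contain 11.118.37.38
  11.118.32.0/23 (11.118.32.0 - 11.118.33.255) does not contain 11.118.37.38
Longest matching prefix is /21 -> next hop Router Q.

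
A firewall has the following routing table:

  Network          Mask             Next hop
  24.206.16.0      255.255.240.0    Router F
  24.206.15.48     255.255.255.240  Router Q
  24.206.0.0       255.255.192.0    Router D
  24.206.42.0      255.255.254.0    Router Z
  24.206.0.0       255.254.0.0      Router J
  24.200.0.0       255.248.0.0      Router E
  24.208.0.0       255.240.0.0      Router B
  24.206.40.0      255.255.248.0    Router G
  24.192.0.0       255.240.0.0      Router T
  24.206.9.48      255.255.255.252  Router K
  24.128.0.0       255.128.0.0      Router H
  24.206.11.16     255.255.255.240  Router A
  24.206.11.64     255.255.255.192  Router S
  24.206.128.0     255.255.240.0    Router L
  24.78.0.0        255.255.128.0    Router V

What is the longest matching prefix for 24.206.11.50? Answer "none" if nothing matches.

Entries matching 24.206.11.50:
  24.128.0.0/9 (24.128.0.0 - 24.255.255.255)
  24.192.0.0/12 (24.192.0.0 - 24.207.255.255)
  24.200.0.0/13 (24.200.0.0 - 24.207.255.255)
  24.206.0.0/15 (24.206.0.0 - 24.207.255.255)
  24.206.0.0/18 (24.206.0.0 - 24.206.63.255)
Most specific is 24.206.0.0/18.

24.206.0.0/18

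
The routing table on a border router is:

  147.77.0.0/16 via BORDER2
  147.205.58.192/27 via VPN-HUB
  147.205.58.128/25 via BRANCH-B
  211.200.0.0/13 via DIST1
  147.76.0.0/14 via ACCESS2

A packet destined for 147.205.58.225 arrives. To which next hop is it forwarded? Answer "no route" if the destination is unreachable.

BRANCH-B

Routes whose prefix contains 147.205.58.225:
  147.205.58.128/25 (147.205.58.128 - 147.205.58.255) -> BRANCH-B
More-specific entries that do NOT match:
  147.205.58.192/27 (147.205.58.192 - 147.205.58.223) does not contain 147.205.58.225
Longest matching prefix is /25 -> next hop BRANCH-B.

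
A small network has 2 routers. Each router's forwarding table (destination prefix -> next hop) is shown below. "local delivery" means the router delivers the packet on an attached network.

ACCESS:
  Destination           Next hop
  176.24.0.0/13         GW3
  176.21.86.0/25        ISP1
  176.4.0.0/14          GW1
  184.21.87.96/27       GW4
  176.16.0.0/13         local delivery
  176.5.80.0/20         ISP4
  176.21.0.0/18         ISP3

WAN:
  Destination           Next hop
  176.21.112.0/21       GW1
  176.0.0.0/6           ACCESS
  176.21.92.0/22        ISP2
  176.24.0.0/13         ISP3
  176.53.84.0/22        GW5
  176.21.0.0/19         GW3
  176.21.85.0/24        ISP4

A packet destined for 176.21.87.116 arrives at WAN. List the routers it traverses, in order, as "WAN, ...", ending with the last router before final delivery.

At WAN: longest match for 176.21.87.116 is 176.0.0.0/6 -> ACCESS
At ACCESS: longest match for 176.21.87.116 is 176.16.0.0/13 -> local delivery

WAN, ACCESS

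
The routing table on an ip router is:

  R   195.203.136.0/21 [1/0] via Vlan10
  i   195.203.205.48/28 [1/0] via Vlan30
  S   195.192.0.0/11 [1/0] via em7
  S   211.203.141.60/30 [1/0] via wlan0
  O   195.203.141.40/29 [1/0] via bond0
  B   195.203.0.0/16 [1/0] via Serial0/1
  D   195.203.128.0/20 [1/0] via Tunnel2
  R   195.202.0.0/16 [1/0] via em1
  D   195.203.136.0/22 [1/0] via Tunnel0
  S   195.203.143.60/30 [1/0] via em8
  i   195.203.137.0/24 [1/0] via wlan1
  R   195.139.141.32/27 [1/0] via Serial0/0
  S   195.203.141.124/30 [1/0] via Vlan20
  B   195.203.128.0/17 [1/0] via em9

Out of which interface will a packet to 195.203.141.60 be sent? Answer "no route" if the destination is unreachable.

Vlan10

Routes whose prefix contains 195.203.141.60:
  195.192.0.0/11 (195.192.0.0 - 195.223.255.255) -> em7
  195.203.0.0/16 (195.203.0.0 - 195.203.255.255) -> Serial0/1
  195.203.128.0/17 (195.203.128.0 - 195.203.255.255) -> em9
  195.203.128.0/20 (195.203.128.0 - 195.203.143.255) -> Tunnel2
  195.203.136.0/21 (195.203.136.0 - 195.203.143.255) -> Vlan10
More-specific entries that do NOT match:
  211.203.141.60/30 (211.203.141.60 - 211.203.141.63) does not contain 195.203.141.60
  195.203.143.60/30 (195.203.143.60 - 195.203.143.63) does not contain 195.203.141.60
  195.203.141.124/30 (195.203.141.124 - 195.203.141.127) does not contain 195.203.141.60
  195.203.141.40/29 (195.203.141.40 - 195.203.141.47) does not contain 195.203.141.60
  195.203.205.48/28 (195.203.205.48 - 195.203.205.63) does not contain 195.203.141.60
  195.139.141.32/27 (195.139.141.32 - 195.139.141.63) does not contain 195.203.141.60
  195.203.137.0/24 (195.203.137.0 - 195.203.137.255) does not contain 195.203.141.60
  195.203.136.0/22 (195.203.136.0 - 195.203.139.255) does not contain 195.203.141.60
Longest matching prefix is /21 -> interface Vlan10.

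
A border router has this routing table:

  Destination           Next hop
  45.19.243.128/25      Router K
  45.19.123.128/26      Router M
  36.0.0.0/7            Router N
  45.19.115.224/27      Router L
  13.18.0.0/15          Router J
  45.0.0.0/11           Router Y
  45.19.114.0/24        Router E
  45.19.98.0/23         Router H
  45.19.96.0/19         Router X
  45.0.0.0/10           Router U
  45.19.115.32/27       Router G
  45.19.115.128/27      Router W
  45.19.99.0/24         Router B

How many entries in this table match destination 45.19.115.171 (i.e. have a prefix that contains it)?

3

Prefixes containing 45.19.115.171:
  45.0.0.0/10 (45.0.0.0 - 45.63.255.255)
  45.0.0.0/11 (45.0.0.0 - 45.31.255.255)
  45.19.96.0/19 (45.19.96.0 - 45.19.127.255)
Total matching entries: 3.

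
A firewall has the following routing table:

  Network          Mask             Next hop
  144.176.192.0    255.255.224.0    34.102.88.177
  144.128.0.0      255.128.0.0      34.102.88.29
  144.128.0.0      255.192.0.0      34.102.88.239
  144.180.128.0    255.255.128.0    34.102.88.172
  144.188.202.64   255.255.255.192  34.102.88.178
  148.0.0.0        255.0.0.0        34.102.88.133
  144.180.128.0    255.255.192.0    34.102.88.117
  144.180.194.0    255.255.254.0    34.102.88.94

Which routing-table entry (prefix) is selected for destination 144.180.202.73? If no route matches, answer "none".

Entries matching 144.180.202.73:
  144.128.0.0/9 (144.128.0.0 - 144.255.255.255)
  144.128.0.0/10 (144.128.0.0 - 144.191.255.255)
  144.180.128.0/17 (144.180.128.0 - 144.180.255.255)
Most specific is 144.180.128.0/17.

144.180.128.0/17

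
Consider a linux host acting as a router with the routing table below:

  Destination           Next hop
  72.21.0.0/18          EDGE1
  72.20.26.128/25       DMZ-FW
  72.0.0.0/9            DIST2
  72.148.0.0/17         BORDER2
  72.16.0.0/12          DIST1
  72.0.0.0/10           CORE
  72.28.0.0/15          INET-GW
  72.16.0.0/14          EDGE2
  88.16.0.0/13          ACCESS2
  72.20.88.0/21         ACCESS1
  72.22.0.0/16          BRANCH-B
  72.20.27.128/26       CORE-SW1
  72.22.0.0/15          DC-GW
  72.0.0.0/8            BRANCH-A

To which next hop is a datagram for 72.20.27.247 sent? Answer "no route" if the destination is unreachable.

DIST1

Routes whose prefix contains 72.20.27.247:
  72.0.0.0/8 (72.0.0.0 - 72.255.255.255) -> BRANCH-A
  72.0.0.0/9 (72.0.0.0 - 72.127.255.255) -> DIST2
  72.0.0.0/10 (72.0.0.0 - 72.63.255.255) -> CORE
  72.16.0.0/12 (72.16.0.0 - 72.31.255.255) -> DIST1
More-specific entries that do NOT match:
  72.20.27.128/26 (72.20.27.128 - 72.20.27.191) does not contain 72.20.27.247
  72.20.26.128/25 (72.20.26.128 - 72.20.26.255) does not contain 72.20.27.247
  72.20.88.0/21 (72.20.88.0 - 72.20.95.255) does not contain 72.20.27.247
  72.21.0.0/18 (72.21.0.0 - 72.21.63.255) does not contain 72.20.27.247
  72.148.0.0/17 (72.148.0.0 - 72.148.127.255) does not contain 72.20.27.247
  72.22.0.0/16 (72.22.0.0 - 72.22.255.255) does not contain 72.20.27.247
  72.28.0.0/15 (72.28.0.0 - 72.29.255.255) does not contain 72.20.27.247
  72.22.0.0/15 (72.22.0.0 - 72.23.255.255) does not contain 72.20.27.247
  72.16.0.0/14 (72.16.0.0 - 72.19.255.255) does not contain 72.20.27.247
  88.16.0.0/13 (88.16.0.0 - 88.23.255.255) does not contain 72.20.27.247
Longest matching prefix is /12 -> next hop DIST1.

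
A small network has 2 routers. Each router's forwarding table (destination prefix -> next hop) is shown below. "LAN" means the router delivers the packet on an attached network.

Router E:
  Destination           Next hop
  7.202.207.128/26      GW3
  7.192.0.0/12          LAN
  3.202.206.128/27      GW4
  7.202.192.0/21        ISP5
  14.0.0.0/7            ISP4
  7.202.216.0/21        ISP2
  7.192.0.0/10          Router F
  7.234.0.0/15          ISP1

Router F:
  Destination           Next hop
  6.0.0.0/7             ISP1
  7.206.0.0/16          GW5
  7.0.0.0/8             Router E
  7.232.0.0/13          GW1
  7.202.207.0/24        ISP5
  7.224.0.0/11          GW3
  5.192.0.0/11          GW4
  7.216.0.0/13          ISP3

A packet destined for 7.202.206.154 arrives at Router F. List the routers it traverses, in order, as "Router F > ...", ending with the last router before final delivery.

Router F > Router E

At Router F: longest match for 7.202.206.154 is 7.0.0.0/8 -> Router E
At Router E: longest match for 7.202.206.154 is 7.192.0.0/12 -> LAN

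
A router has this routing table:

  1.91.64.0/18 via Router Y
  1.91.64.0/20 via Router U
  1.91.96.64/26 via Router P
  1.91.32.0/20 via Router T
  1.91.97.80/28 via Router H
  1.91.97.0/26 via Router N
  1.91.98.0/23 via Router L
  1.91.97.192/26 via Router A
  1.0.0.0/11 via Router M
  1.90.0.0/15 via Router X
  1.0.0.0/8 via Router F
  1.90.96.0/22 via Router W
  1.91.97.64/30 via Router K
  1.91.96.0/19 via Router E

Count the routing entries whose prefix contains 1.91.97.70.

Prefixes containing 1.91.97.70:
  1.0.0.0/8 (1.0.0.0 - 1.255.255.255)
  1.90.0.0/15 (1.90.0.0 - 1.91.255.255)
  1.91.64.0/18 (1.91.64.0 - 1.91.127.255)
  1.91.96.0/19 (1.91.96.0 - 1.91.127.255)
Total matching entries: 4.

4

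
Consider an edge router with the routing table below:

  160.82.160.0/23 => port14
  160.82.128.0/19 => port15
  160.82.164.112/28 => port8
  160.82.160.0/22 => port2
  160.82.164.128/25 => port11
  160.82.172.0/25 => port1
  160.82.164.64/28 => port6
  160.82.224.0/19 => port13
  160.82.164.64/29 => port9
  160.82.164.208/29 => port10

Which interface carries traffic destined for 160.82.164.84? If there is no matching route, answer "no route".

No entry's prefix contains 160.82.164.84; there is no default route.

no route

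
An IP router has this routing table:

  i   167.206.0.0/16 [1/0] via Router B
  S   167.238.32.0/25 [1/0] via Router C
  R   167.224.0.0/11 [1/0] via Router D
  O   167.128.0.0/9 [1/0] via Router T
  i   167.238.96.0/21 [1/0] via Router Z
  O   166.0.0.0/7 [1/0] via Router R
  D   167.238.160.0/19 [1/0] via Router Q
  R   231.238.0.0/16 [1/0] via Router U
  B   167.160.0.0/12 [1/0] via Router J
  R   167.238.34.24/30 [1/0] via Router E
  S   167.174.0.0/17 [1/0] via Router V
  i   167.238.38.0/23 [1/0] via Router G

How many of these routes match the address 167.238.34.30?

Prefixes containing 167.238.34.30:
  166.0.0.0/7 (166.0.0.0 - 167.255.255.255)
  167.128.0.0/9 (167.128.0.0 - 167.255.255.255)
  167.224.0.0/11 (167.224.0.0 - 167.255.255.255)
Total matching entries: 3.

3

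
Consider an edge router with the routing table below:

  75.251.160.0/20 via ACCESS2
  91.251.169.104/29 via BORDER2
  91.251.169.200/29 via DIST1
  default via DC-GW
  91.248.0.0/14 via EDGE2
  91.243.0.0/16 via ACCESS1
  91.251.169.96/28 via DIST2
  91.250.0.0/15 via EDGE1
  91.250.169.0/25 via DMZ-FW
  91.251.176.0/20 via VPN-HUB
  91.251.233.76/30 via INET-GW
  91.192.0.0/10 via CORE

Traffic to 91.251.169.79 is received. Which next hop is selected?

EDGE1

Routes whose prefix contains 91.251.169.79:
  0.0.0.0/0 (default, matches everything) -> DC-GW
  91.192.0.0/10 (91.192.0.0 - 91.255.255.255) -> CORE
  91.248.0.0/14 (91.248.0.0 - 91.251.255.255) -> EDGE2
  91.250.0.0/15 (91.250.0.0 - 91.251.255.255) -> EDGE1
More-specific entries that do NOT match:
  91.251.233.76/30 (91.251.233.76 - 91.251.233.79) does not contain 91.251.169.79
  91.251.169.104/29 (91.251.169.104 - 91.251.169.111) does not contain 91.251.169.79
  91.251.169.200/29 (91.251.169.200 - 91.251.169.207) does not contain 91.251.169.79
  91.251.169.96/28 (91.251.169.96 - 91.251.169.111) does not contain 91.251.169.79
  91.250.169.0/25 (91.250.169.0 - 91.250.169.127) does not contain 91.251.169.79
  75.251.160.0/20 (75.251.160.0 - 75.251.175.255) does not contain 91.251.169.79
  91.251.176.0/20 (91.251.176.0 - 91.251.191.255) does not contain 91.251.169.79
  91.243.0.0/16 (91.243.0.0 - 91.243.255.255) does not contain 91.251.169.79
Longest matching prefix is /15 -> next hop EDGE1.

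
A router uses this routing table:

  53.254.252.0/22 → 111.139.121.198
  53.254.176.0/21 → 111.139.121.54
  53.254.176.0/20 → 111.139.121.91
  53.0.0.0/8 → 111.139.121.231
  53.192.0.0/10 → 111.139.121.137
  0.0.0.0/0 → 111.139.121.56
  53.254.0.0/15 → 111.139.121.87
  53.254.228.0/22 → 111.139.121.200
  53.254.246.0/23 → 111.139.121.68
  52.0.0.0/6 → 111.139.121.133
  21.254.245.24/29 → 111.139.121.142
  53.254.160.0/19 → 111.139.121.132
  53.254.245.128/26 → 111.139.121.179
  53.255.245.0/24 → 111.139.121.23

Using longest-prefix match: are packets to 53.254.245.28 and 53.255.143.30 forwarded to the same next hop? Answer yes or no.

53.254.245.28: longest match 53.254.0.0/15 -> 111.139.121.87
53.255.143.30: longest match 53.254.0.0/15 -> 111.139.121.87

yes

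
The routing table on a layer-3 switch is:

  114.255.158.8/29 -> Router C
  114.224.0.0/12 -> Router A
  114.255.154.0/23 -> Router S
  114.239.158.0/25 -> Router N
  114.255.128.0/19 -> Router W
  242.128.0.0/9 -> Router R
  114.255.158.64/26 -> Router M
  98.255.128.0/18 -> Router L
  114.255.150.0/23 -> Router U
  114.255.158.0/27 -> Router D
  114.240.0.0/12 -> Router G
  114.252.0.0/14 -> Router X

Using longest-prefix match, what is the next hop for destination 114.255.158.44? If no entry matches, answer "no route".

Router W

Routes whose prefix contains 114.255.158.44:
  114.240.0.0/12 (114.240.0.0 - 114.255.255.255) -> Router G
  114.252.0.0/14 (114.252.0.0 - 114.255.255.255) -> Router X
  114.255.128.0/19 (114.255.128.0 - 114.255.159.255) -> Router W
More-specific entries that do NOT match:
  114.255.158.8/29 (114.255.158.8 - 114.255.158.15) does not contain 114.255.158.44
  114.255.158.0/27 (114.255.158.0 - 114.255.158.31) does not contain 114.255.158.44
  114.255.158.64/26 (114.255.158.64 - 114.255.158.127) does not contain 114.255.158.44
  114.239.158.0/25 (114.239.158.0 - 114.239.158.127) does not contain 114.255.158.44
  114.255.154.0/23 (114.255.154.0 - 114.255.155.255) does not contain 114.255.158.44
  114.255.150.0/23 (114.255.150.0 - 114.255.151.255) does not contain 114.255.158.44
Longest matching prefix is /19 -> next hop Router W.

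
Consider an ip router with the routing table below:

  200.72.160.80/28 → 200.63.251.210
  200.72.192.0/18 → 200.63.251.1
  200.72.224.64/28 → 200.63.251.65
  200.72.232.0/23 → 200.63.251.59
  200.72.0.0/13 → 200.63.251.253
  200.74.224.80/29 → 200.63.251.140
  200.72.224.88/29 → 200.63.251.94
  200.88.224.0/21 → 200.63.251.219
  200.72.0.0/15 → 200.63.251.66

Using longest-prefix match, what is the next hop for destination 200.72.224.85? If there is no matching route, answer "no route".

Routes whose prefix contains 200.72.224.85:
  200.72.0.0/13 (200.72.0.0 - 200.79.255.255) -> 200.63.251.253
  200.72.0.0/15 (200.72.0.0 - 200.73.255.255) -> 200.63.251.66
  200.72.192.0/18 (200.72.192.0 - 200.72.255.255) -> 200.63.251.1
More-specific entries that do NOT match:
  200.74.224.80/29 (200.74.224.80 - 200.74.224.87) does not contain 200.72.224.85
  200.72.224.88/29 (200.72.224.88 - 200.72.224.95) does not contain 200.72.224.85
  200.72.160.80/28 (200.72.160.80 - 200.72.160.95) does not contain 200.72.224.85
  200.72.224.64/28 (200.72.224.64 - 200.72.224.79) does not contain 200.72.224.85
  200.72.232.0/23 (200.72.232.0 - 200.72.233.255) does not contain 200.72.224.85
  200.88.224.0/21 (200.88.224.0 - 200.88.231.255) does not contain 200.72.224.85
Longest matching prefix is /18 -> next hop 200.63.251.1.

200.63.251.1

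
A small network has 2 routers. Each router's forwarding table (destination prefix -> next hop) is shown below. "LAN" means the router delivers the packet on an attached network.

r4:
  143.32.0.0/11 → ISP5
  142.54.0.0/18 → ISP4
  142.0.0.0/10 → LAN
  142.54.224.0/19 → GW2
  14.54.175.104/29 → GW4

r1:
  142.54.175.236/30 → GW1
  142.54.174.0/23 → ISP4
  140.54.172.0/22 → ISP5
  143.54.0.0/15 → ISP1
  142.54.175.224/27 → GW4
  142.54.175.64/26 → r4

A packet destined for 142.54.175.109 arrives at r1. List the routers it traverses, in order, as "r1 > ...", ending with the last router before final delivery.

At r1: longest match for 142.54.175.109 is 142.54.175.64/26 -> r4
At r4: longest match for 142.54.175.109 is 142.0.0.0/10 -> LAN

r1 > r4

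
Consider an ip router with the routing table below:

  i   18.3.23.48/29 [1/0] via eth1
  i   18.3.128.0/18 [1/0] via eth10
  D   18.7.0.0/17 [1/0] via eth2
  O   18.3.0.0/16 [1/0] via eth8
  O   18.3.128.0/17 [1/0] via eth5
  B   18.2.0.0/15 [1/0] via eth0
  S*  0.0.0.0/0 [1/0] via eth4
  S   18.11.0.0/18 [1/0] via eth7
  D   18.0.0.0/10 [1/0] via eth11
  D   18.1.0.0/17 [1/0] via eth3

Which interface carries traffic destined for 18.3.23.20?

Routes whose prefix contains 18.3.23.20:
  0.0.0.0/0 (default, matches everything) -> eth4
  18.0.0.0/10 (18.0.0.0 - 18.63.255.255) -> eth11
  18.2.0.0/15 (18.2.0.0 - 18.3.255.255) -> eth0
  18.3.0.0/16 (18.3.0.0 - 18.3.255.255) -> eth8
More-specific entries that do NOT match:
  18.3.23.48/29 (18.3.23.48 - 18.3.23.55) does not contain 18.3.23.20
  18.3.128.0/18 (18.3.128.0 - 18.3.191.255) does not contain 18.3.23.20
  18.11.0.0/18 (18.11.0.0 - 18.11.63.255) does not contain 18.3.23.20
  18.7.0.0/17 (18.7.0.0 - 18.7.127.255) does not contain 18.3.23.20
  18.3.128.0/17 (18.3.128.0 - 18.3.255.255) does not contain 18.3.23.20
  18.1.0.0/17 (18.1.0.0 - 18.1.127.255) does not contain 18.3.23.20
Longest matching prefix is /16 -> interface eth8.

eth8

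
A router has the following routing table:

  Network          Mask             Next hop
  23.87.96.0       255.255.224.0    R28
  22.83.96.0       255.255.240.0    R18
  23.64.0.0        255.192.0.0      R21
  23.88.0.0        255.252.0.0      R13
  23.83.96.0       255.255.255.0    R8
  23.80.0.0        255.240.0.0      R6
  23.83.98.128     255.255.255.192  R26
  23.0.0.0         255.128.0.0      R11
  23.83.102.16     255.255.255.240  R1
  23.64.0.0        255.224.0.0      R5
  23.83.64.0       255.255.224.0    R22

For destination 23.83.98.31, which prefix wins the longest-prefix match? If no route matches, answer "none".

Entries matching 23.83.98.31:
  23.0.0.0/9 (23.0.0.0 - 23.127.255.255)
  23.64.0.0/10 (23.64.0.0 - 23.127.255.255)
  23.64.0.0/11 (23.64.0.0 - 23.95.255.255)
  23.80.0.0/12 (23.80.0.0 - 23.95.255.255)
Most specific is 23.80.0.0/12.

23.80.0.0/12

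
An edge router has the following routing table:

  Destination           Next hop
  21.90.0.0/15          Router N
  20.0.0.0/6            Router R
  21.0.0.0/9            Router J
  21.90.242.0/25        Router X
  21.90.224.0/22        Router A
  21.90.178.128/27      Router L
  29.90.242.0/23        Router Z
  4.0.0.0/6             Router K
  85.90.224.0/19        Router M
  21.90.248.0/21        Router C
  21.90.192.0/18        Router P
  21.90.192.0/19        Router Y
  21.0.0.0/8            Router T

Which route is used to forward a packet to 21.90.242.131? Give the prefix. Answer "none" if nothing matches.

Entries matching 21.90.242.131:
  20.0.0.0/6 (20.0.0.0 - 23.255.255.255)
  21.0.0.0/8 (21.0.0.0 - 21.255.255.255)
  21.0.0.0/9 (21.0.0.0 - 21.127.255.255)
  21.90.0.0/15 (21.90.0.0 - 21.91.255.255)
  21.90.192.0/18 (21.90.192.0 - 21.90.255.255)
Most specific is 21.90.192.0/18.

21.90.192.0/18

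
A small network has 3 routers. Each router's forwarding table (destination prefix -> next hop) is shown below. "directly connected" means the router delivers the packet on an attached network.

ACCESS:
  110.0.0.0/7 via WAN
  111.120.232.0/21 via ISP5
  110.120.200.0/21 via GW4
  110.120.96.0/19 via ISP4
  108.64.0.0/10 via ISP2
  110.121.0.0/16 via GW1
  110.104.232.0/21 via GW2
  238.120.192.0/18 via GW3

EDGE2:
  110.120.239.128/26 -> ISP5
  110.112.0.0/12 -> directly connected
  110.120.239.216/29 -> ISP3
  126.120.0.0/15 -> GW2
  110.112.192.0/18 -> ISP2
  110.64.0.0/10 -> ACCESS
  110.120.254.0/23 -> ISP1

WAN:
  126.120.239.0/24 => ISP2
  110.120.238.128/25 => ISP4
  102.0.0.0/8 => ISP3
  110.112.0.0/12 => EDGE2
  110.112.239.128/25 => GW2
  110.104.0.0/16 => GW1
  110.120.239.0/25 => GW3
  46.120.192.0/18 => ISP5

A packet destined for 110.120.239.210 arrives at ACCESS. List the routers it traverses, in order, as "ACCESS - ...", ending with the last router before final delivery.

At ACCESS: longest match for 110.120.239.210 is 110.0.0.0/7 -> WAN
At WAN: longest match for 110.120.239.210 is 110.112.0.0/12 -> EDGE2
At EDGE2: longest match for 110.120.239.210 is 110.112.0.0/12 -> directly connected

ACCESS - WAN - EDGE2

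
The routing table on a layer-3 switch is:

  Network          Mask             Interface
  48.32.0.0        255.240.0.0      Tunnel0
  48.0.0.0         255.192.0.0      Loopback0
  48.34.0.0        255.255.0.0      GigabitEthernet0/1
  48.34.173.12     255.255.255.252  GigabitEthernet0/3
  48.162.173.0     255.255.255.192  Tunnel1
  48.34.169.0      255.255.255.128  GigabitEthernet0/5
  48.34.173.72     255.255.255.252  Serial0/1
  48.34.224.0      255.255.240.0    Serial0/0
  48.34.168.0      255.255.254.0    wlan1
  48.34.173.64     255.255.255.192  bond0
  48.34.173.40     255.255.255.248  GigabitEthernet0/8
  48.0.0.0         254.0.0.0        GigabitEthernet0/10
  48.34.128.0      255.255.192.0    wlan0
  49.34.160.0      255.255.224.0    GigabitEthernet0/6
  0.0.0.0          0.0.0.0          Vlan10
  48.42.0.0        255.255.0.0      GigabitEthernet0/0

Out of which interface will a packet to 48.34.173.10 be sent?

Routes whose prefix contains 48.34.173.10:
  0.0.0.0/0 (default, matches everything) -> Vlan10
  48.0.0.0/7 (48.0.0.0 - 49.255.255.255) -> GigabitEthernet0/10
  48.0.0.0/10 (48.0.0.0 - 48.63.255.255) -> Loopback0
  48.32.0.0/12 (48.32.0.0 - 48.47.255.255) -> Tunnel0
  48.34.0.0/16 (48.34.0.0 - 48.34.255.255) -> GigabitEthernet0/1
  48.34.128.0/18 (48.34.128.0 - 48.34.191.255) -> wlan0
More-specific entries that do NOT match:
  48.34.173.12/30 (48.34.173.12 - 48.34.173.15) does not contain 48.34.173.10
  48.34.173.72/30 (48.34.173.72 - 48.34.173.75) does not contain 48.34.173.10
  48.34.173.40/29 (48.34.173.40 - 48.34.173.47) does not contain 48.34.173.10
  48.162.173.0/26 (48.162.173.0 - 48.162.173.63) does not contain 48.34.173.10
  48.34.173.64/26 (48.34.173.64 - 48.34.173.127) does not contain 48.34.173.10
  48.34.169.0/25 (48.34.169.0 - 48.34.169.127) does not contain 48.34.173.10
  48.34.168.0/23 (48.34.168.0 - 48.34.169.255) does not contain 48.34.173.10
  48.34.224.0/20 (48.34.224.0 - 48.34.239.255) does not contain 48.34.173.10
  49.34.160.0/19 (49.34.160.0 - 49.34.191.255) does not contain 48.34.173.10
Longest matching prefix is /18 -> interface wlan0.

wlan0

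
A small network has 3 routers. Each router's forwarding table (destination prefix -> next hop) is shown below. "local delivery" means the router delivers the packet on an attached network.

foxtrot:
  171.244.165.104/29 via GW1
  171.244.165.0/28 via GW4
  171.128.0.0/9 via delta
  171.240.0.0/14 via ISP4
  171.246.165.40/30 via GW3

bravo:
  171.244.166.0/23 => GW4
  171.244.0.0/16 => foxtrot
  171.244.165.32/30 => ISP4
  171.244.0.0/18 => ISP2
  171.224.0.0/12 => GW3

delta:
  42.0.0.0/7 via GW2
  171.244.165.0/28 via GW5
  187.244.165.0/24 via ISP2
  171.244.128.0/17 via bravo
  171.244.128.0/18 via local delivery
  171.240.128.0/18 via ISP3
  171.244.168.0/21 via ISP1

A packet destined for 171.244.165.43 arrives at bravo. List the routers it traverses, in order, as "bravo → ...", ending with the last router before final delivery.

bravo → foxtrot → delta

At bravo: longest match for 171.244.165.43 is 171.244.0.0/16 -> foxtrot
At foxtrot: longest match for 171.244.165.43 is 171.128.0.0/9 -> delta
At delta: longest match for 171.244.165.43 is 171.244.128.0/18 -> local delivery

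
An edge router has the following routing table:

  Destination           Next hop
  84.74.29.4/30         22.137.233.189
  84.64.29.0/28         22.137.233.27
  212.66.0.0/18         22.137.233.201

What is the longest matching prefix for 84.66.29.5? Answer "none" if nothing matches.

84.66.29.5 is outside every listed prefix and there is no default route.

none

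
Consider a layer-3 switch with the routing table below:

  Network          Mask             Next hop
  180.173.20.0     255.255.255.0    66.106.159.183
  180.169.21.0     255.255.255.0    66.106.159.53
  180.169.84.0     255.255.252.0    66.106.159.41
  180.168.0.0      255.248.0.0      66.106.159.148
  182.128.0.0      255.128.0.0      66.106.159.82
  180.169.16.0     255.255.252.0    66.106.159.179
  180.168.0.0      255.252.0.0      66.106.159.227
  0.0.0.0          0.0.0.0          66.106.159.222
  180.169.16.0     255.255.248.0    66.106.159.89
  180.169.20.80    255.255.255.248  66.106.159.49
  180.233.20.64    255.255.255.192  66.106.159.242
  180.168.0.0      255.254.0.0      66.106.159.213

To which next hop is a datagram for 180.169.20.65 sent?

66.106.159.89

Routes whose prefix contains 180.169.20.65:
  0.0.0.0/0 (default, matches everything) -> 66.106.159.222
  180.168.0.0/13 (180.168.0.0 - 180.175.255.255) -> 66.106.159.148
  180.168.0.0/14 (180.168.0.0 - 180.171.255.255) -> 66.106.159.227
  180.168.0.0/15 (180.168.0.0 - 180.169.255.255) -> 66.106.159.213
  180.169.16.0/21 (180.169.16.0 - 180.169.23.255) -> 66.106.159.89
More-specific entries that do NOT match:
  180.169.20.80/29 (180.169.20.80 - 180.169.20.87) does not contain 180.169.20.65
  180.233.20.64/26 (180.233.20.64 - 180.233.20.127) does not contain 180.169.20.65
  180.173.20.0/24 (180.173.20.0 - 180.173.20.255) does not contain 180.169.20.65
  180.169.21.0/24 (180.169.21.0 - 180.169.21.255) does not contain 180.169.20.65
  180.169.84.0/22 (180.169.84.0 - 180.169.87.255) does not contain 180.169.20.65
  180.169.16.0/22 (180.169.16.0 - 180.169.19.255) does not contain 180.169.20.65
Longest matching prefix is /21 -> next hop 66.106.159.89.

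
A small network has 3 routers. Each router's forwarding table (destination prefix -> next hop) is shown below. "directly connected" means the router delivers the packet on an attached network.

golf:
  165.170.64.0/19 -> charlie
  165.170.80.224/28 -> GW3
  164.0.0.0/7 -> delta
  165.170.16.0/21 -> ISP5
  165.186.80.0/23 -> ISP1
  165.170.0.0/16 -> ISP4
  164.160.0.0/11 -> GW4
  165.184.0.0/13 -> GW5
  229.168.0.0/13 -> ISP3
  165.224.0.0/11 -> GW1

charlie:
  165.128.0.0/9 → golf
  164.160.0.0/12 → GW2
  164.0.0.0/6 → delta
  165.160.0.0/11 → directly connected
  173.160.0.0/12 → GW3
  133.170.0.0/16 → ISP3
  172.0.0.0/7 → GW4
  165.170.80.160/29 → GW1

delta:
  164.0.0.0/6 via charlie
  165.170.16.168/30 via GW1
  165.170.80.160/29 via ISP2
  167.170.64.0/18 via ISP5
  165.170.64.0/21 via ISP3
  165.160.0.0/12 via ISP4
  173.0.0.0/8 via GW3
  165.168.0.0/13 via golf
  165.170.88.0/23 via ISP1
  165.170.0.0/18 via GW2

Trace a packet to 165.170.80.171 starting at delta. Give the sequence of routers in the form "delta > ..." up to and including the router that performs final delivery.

delta > golf > charlie

At delta: longest match for 165.170.80.171 is 165.168.0.0/13 -> golf
At golf: longest match for 165.170.80.171 is 165.170.64.0/19 -> charlie
At charlie: longest match for 165.170.80.171 is 165.160.0.0/11 -> directly connected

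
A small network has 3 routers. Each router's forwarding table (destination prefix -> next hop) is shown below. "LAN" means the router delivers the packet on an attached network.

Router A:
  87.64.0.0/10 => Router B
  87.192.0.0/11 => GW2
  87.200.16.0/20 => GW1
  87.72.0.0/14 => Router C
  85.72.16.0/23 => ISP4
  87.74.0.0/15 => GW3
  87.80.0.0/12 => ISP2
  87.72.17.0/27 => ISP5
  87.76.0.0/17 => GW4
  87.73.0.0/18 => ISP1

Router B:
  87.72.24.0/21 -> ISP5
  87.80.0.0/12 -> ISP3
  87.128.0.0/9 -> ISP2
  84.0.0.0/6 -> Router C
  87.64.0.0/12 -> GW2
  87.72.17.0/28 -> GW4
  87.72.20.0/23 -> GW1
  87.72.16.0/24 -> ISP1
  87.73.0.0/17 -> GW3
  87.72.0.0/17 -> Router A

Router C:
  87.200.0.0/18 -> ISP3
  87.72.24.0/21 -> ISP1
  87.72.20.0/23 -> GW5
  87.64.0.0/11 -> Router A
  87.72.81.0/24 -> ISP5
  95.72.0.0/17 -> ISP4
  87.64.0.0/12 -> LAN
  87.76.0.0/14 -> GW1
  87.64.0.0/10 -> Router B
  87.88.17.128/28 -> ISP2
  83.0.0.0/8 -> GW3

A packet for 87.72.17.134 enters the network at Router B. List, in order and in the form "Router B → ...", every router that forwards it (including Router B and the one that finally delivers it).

Router B → Router A → Router C

At Router B: longest match for 87.72.17.134 is 87.72.0.0/17 -> Router A
At Router A: longest match for 87.72.17.134 is 87.72.0.0/14 -> Router C
At Router C: longest match for 87.72.17.134 is 87.64.0.0/12 -> LAN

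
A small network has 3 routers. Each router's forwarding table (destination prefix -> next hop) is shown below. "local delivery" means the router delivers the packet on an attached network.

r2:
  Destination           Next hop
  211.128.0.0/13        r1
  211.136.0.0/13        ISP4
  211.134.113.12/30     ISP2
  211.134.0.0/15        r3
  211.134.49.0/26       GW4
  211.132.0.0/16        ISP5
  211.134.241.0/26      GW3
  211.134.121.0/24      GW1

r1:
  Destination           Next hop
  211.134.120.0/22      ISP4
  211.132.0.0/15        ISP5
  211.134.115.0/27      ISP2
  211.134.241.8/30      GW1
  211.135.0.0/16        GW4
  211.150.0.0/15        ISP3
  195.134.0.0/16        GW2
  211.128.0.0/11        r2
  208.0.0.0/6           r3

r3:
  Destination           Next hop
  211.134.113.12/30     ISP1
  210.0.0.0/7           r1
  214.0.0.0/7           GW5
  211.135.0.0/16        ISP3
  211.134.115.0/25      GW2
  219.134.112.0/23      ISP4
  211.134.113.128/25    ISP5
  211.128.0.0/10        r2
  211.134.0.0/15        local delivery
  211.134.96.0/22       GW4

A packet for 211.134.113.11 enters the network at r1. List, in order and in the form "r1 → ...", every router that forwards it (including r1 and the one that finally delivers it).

At r1: longest match for 211.134.113.11 is 211.128.0.0/11 -> r2
At r2: longest match for 211.134.113.11 is 211.134.0.0/15 -> r3
At r3: longest match for 211.134.113.11 is 211.134.0.0/15 -> local delivery

r1 → r2 → r3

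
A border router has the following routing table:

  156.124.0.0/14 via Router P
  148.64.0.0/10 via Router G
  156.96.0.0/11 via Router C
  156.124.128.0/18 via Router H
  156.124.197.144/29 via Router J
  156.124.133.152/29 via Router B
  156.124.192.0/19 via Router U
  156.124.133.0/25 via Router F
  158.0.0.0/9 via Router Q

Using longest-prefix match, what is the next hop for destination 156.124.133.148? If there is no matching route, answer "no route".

Routes whose prefix contains 156.124.133.148:
  156.96.0.0/11 (156.96.0.0 - 156.127.255.255) -> Router C
  156.124.0.0/14 (156.124.0.0 - 156.127.255.255) -> Router P
  156.124.128.0/18 (156.124.128.0 - 156.124.191.255) -> Router H
More-specific entries that do NOT match:
  156.124.197.144/29 (156.124.197.144 - 156.124.197.151) does not contain 156.124.133.148
  156.124.133.152/29 (156.124.133.152 - 156.124.133.159) does not contain 156.124.133.148
  156.124.133.0/25 (156.124.133.0 - 156.124.133.127) does not contain 156.124.133.148
  156.124.192.0/19 (156.124.192.0 - 156.124.223.255) does not contain 156.124.133.148
Longest matching prefix is /18 -> next hop Router H.

Router H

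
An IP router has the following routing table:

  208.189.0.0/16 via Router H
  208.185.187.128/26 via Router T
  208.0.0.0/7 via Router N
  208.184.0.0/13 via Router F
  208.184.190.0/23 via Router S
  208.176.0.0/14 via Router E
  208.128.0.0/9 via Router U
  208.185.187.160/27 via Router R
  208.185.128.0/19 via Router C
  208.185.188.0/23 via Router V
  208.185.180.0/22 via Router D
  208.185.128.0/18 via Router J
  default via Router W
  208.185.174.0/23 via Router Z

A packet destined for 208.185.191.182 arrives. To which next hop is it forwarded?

Routes whose prefix contains 208.185.191.182:
  0.0.0.0/0 (default, matches everything) -> Router W
  208.0.0.0/7 (208.0.0.0 - 209.255.255.255) -> Router N
  208.128.0.0/9 (208.128.0.0 - 208.255.255.255) -> Router U
  208.184.0.0/13 (208.184.0.0 - 208.191.255.255) -> Router F
  208.185.128.0/18 (208.185.128.0 - 208.185.191.255) -> Router J
More-specific entries that do NOT match:
  208.185.187.160/27 (208.185.187.160 - 208.185.187.191) does not contain 208.185.191.182
  208.185.187.128/26 (208.185.187.128 - 208.185.187.191) does not contain 208.185.191.182
  208.184.190.0/23 (208.184.190.0 - 208.184.191.255) does not contain 208.185.191.182
  208.185.188.0/23 (208.185.188.0 - 208.185.189.255) does not contain 208.185.191.182
  208.185.174.0/23 (208.185.174.0 - 208.185.175.255) does not contain 208.185.191.182
  208.185.180.0/22 (208.185.180.0 - 208.185.183.255) does not contain 208.185.191.182
  208.185.128.0/19 (208.185.128.0 - 208.185.159.255) does not contain 208.185.191.182
Longest matching prefix is /18 -> next hop Router J.

Router J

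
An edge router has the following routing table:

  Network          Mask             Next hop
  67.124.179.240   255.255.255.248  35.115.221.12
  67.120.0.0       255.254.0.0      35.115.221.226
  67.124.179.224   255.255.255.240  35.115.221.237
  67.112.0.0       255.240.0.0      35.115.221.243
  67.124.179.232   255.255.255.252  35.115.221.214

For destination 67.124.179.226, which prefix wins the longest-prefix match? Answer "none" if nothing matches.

67.124.179.224/28

Entries matching 67.124.179.226:
  67.112.0.0/12 (67.112.0.0 - 67.127.255.255)
  67.124.179.224/28 (67.124.179.224 - 67.124.179.239)
Most specific is 67.124.179.224/28.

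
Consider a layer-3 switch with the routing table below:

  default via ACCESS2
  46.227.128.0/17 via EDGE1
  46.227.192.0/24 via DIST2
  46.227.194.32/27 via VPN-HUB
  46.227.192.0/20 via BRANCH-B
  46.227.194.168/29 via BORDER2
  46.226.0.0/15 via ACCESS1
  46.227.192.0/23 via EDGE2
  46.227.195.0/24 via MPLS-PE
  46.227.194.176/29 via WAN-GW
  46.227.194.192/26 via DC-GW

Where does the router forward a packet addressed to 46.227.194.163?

Routes whose prefix contains 46.227.194.163:
  0.0.0.0/0 (default, matches everything) -> ACCESS2
  46.226.0.0/15 (46.226.0.0 - 46.227.255.255) -> ACCESS1
  46.227.128.0/17 (46.227.128.0 - 46.227.255.255) -> EDGE1
  46.227.192.0/20 (46.227.192.0 - 46.227.207.255) -> BRANCH-B
More-specific entries that do NOT match:
  46.227.194.168/29 (46.227.194.168 - 46.227.194.175) does not contain 46.227.194.163
  46.227.194.176/29 (46.227.194.176 - 46.227.194.183) does not contain 46.227.194.163
  46.227.194.32/27 (46.227.194.32 - 46.227.194.63) does not contain 46.227.194.163
  46.227.194.192/26 (46.227.194.192 - 46.227.194.255) does not contain 46.227.194.163
  46.227.192.0/24 (46.227.192.0 - 46.227.192.255) does not contain 46.227.194.163
  46.227.195.0/24 (46.227.195.0 - 46.227.195.255) does not contain 46.227.194.163
  46.227.192.0/23 (46.227.192.0 - 46.227.193.255) does not contain 46.227.194.163
Longest matching prefix is /20 -> next hop BRANCH-B.

BRANCH-B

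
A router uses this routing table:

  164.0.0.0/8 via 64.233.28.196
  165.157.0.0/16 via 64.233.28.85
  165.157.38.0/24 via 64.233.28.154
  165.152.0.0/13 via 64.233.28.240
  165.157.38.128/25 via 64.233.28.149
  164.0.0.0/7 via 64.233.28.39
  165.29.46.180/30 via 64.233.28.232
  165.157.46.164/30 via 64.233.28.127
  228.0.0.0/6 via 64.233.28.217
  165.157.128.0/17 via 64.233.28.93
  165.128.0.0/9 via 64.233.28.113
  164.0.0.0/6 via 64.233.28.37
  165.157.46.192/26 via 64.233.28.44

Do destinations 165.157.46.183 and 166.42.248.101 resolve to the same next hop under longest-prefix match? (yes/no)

no

165.157.46.183: longest match 165.157.0.0/16 -> 64.233.28.85
166.42.248.101: longest match 164.0.0.0/6 -> 64.233.28.37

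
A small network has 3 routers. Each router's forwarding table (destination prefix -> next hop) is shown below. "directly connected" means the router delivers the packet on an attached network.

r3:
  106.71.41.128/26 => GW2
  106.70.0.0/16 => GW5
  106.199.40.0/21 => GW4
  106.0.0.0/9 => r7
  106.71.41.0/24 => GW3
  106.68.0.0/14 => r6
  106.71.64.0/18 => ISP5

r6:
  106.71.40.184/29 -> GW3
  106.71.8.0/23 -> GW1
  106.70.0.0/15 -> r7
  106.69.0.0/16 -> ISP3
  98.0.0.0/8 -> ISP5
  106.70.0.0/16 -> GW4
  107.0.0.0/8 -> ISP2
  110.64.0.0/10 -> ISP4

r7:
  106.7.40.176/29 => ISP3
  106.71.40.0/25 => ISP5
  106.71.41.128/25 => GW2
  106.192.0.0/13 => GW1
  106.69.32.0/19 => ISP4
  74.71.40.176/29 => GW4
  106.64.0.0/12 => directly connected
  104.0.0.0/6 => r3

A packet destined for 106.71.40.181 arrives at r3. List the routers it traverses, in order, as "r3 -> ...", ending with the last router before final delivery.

r3 -> r6 -> r7

At r3: longest match for 106.71.40.181 is 106.68.0.0/14 -> r6
At r6: longest match for 106.71.40.181 is 106.70.0.0/15 -> r7
At r7: longest match for 106.71.40.181 is 106.64.0.0/12 -> directly connected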